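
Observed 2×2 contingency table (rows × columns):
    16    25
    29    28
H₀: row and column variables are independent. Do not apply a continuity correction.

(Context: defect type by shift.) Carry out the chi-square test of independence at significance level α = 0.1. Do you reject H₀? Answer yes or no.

reject H₀: no

Row totals [41, 57], col totals [45, 53], n=98
χ² = (16−18.83)²/18.83 + (25−22.17)²/22.17 + (29−26.17)²/26.17 + (28−30.83)²/30.83 = 1.3491
df = 1
p-value (upper-tail) = 0.24544
At α=0.1: p ≥ α → fail to reject H₀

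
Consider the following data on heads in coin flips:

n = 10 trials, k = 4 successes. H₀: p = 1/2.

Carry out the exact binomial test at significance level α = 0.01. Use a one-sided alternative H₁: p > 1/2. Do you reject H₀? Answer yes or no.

Exact binomial: n=10, k=4, p₀=1/2=0.5000
P(X≥4) from Σ C(n,i)·p₀^i·(1−p₀)^(n−i)
p-value (one-sided, H₁ greater) = 0.82812
At α=0.01: p ≥ α → fail to reject H₀

reject H₀: no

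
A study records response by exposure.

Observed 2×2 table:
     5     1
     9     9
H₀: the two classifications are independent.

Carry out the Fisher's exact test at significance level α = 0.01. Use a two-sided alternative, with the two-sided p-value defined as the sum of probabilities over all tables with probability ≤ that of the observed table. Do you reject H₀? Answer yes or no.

Margins: r₁=6, r₂=18, c₁=14, c₂=10, n=24
p_obs = C(6,5)·C(18,9)/C(24,14); sum pmf over tables with pmf ≤ p_obs
p-value (two-sided) = 0.34081
At α=0.01: p ≥ α → fail to reject H₀

reject H₀: no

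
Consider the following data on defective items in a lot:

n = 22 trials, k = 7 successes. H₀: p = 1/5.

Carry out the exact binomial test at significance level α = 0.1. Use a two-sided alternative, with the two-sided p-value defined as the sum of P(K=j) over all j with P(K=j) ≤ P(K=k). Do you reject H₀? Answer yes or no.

Exact binomial: n=22, k=7, p₀=1/5=0.2000
P(X=j) = C(n,j)·p₀^j·(1−p₀)^(n−j); p = Σ P(X=j) over j with P(X=j) ≤ P(X=7)
p-value (two-sided) = 0.18091
At α=0.1: p ≥ α → fail to reject H₀

reject H₀: no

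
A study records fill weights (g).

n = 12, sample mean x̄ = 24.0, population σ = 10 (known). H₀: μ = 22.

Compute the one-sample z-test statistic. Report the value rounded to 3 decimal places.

test statistic = 0.693

SE = σ/√n = 10/√12 = 2.8868
z = (x̄−μ₀)/SE = (24.0−22)/2.8868 = 0.6928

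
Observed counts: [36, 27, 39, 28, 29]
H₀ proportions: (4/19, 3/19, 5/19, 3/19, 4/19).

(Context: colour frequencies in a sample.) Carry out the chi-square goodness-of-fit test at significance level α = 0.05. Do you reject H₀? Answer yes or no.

n = 159; E_i = n·p_i = [33.47, 25.11, 41.84, 25.11, 33.47]
χ² = (36−33.47)²/33.47 + (27−25.11)²/25.11 + (39−41.84)²/41.84 + (28−25.11)²/25.11 + (29−33.47)²/33.47 = 1.4584
df = 4
p-value (upper-tail) = 0.83399
At α=0.05: p ≥ α → fail to reject H₀

reject H₀: no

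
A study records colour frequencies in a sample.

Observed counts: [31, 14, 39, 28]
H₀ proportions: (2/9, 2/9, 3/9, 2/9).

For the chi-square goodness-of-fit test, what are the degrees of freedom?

df = k − 1 = 4 − 1 = 3

degrees of freedom = 3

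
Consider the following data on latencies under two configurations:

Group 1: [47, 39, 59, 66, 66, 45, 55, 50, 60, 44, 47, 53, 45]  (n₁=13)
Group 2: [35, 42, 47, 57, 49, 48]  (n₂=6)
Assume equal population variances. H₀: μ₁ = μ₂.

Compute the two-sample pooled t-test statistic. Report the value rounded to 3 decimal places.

x̄₁=52.000, s₁=8.660, n₁=13
x̄₂=46.333, s₂=7.367, n₂=6
s_p² = [12·8.660² + 5·7.367²]/17 = 68.9020
SE = √(s_p²·(1/13+1/6)) = 4.0968
t = (52.000−46.333)/4.0968 = 1.3832
df = 17

test statistic = 1.383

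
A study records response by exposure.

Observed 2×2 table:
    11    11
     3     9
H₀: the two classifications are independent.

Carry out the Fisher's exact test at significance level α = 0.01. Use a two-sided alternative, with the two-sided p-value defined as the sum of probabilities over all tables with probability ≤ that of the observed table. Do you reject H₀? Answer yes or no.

Margins: r₁=22, r₂=12, c₁=14, c₂=20, n=34
p_obs = C(22,11)·C(12,3)/C(34,14); sum pmf over tables with pmf ≤ p_obs
p-value (two-sided) = 0.27476
At α=0.01: p ≥ α → fail to reject H₀

reject H₀: no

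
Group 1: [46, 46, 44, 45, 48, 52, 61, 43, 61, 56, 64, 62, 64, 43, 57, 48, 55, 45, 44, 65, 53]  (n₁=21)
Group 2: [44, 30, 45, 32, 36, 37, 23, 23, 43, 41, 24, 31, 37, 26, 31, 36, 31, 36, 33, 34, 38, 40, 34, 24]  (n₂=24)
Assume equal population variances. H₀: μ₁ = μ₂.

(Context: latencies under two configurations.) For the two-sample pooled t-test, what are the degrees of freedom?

degrees of freedom = 43

df = n₁ + n₂ − 2 = 21 + 24 − 2 = 43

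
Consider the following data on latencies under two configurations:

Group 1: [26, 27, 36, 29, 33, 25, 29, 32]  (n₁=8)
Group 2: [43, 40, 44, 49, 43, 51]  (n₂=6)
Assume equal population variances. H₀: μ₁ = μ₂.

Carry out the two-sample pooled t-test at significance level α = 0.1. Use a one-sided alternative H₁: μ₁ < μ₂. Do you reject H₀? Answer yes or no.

x̄₁=29.625, s₁=3.777, n₁=8
x̄₂=45.000, s₂=4.147, n₂=6
s_p² = [7·3.777² + 5·4.147²]/12 = 15.4896
SE = √(s_p²·(1/8+1/6)) = 2.1255
t = (29.625−45.000)/2.1255 = -7.2336
df = 12
p-value (one-sided, H₁ less) = 0.00001
At α=0.1: p < α → reject H₀

reject H₀: yes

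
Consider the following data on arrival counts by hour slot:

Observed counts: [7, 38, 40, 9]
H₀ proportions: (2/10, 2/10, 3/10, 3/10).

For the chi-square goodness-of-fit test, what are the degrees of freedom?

df = k − 1 = 4 − 1 = 3

degrees of freedom = 3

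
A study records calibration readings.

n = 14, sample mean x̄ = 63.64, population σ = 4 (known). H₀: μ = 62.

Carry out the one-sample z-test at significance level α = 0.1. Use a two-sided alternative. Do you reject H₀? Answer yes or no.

SE = σ/√n = 4/√14 = 1.0690
z = (x̄−μ₀)/SE = (63.64−62)/1.0690 = 1.5341
p-value (two-sided) = 0.12501
At α=0.1: p ≥ α → fail to reject H₀

reject H₀: no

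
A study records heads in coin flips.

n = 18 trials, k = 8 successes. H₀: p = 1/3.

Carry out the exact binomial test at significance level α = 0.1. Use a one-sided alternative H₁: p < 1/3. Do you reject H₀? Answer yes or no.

reject H₀: no

Exact binomial: n=18, k=8, p₀=1/3=0.3333
P(X≤8) from Σ C(n,i)·p₀^i·(1−p₀)^(n−i)
p-value (one-sided, H₁ less) = 0.89240
At α=0.1: p ≥ α → fail to reject H₀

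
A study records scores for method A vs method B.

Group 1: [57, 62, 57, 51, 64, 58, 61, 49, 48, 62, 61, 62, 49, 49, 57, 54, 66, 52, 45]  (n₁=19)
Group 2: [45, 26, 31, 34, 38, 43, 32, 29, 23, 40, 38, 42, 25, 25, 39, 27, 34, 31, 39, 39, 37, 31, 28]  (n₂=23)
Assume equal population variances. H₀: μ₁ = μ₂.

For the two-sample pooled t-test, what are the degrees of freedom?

df = n₁ + n₂ − 2 = 19 + 23 − 2 = 40

degrees of freedom = 40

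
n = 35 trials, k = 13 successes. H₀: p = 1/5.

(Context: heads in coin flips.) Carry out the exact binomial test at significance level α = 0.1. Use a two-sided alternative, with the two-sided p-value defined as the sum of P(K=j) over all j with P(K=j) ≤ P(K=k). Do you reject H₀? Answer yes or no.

Exact binomial: n=35, k=13, p₀=1/5=0.2000
P(X=j) = C(n,j)·p₀^j·(1−p₀)^(n−j); p = Σ P(X=j) over j with P(X=j) ≤ P(X=13)
p-value (two-sided) = 0.01814
At α=0.1: p < α → reject H₀

reject H₀: yes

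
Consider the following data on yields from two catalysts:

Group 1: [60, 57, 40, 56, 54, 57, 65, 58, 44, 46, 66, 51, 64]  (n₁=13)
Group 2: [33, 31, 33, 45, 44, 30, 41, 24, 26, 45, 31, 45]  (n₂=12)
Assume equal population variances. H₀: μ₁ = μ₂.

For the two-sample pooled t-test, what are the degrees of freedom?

degrees of freedom = 23

df = n₁ + n₂ − 2 = 13 + 12 − 2 = 23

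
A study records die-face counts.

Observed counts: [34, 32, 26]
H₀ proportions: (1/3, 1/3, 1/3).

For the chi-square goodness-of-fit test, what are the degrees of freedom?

df = k − 1 = 3 − 1 = 2

degrees of freedom = 2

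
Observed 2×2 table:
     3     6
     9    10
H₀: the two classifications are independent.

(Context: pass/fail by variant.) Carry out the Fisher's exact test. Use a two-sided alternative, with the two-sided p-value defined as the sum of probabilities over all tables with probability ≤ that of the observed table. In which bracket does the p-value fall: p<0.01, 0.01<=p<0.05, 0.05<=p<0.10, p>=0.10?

Margins: r₁=9, r₂=19, c₁=12, c₂=16, n=28
p_obs = C(9,3)·C(19,9)/C(28,12); sum pmf over tables with pmf ≤ p_obs
p-value (two-sided) = 0.68696
→ bracket: p>=0.10

p-value bracket: p>=0.10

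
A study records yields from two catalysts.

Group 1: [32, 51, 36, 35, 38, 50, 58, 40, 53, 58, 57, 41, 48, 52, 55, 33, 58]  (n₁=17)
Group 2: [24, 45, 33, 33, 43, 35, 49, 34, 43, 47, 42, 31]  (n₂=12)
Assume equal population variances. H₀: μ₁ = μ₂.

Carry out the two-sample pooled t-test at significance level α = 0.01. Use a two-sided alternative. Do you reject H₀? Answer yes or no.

reject H₀: no

x̄₁=46.765, s₁=9.569, n₁=17
x̄₂=38.250, s₂=7.605, n₂=12
s_p² = [16·9.569² + 11·7.605²]/27 = 77.8263
SE = √(s_p²·(1/17+1/12)) = 3.3262
t = (46.765−38.250)/3.3262 = 2.5599
df = 27
p-value (two-sided) = 0.01638
At α=0.01: p ≥ α → fail to reject H₀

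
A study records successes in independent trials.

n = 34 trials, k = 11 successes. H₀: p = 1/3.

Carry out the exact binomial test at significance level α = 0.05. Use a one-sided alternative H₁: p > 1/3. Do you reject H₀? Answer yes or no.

reject H₀: no

Exact binomial: n=34, k=11, p₀=1/3=0.3333
P(X≥11) from Σ C(n,i)·p₀^i·(1−p₀)^(n−i)
p-value (one-sided, H₁ greater) = 0.61167
At α=0.05: p ≥ α → fail to reject H₀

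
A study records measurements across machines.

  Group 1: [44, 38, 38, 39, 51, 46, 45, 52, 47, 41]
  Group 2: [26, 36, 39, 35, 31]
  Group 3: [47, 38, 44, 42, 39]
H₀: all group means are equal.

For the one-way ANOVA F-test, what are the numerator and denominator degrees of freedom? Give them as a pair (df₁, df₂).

degrees of freedom = [2, 17]

k = 3 groups, N = 20 total
df = (k−1, N−k) = (3−1, 20−3) = (2, 17)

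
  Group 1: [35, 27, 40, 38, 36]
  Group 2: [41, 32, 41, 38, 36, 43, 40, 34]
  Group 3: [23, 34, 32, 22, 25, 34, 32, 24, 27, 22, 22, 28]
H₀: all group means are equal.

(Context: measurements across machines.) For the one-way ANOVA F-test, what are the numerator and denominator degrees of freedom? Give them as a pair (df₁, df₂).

k = 3 groups, N = 25 total
df = (k−1, N−k) = (3−1, 25−3) = (2, 22)

degrees of freedom = [2, 22]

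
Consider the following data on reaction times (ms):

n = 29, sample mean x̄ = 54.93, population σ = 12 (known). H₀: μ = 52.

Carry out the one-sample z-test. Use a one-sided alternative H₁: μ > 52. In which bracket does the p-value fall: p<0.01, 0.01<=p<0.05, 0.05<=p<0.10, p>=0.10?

p-value bracket: 0.05<=p<0.10

SE = σ/√n = 12/√29 = 2.2283
z = (x̄−μ₀)/SE = (54.93−52)/2.2283 = 1.3149
p-value (one-sided, H₁ greater) = 0.09428
→ bracket: 0.05<=p<0.10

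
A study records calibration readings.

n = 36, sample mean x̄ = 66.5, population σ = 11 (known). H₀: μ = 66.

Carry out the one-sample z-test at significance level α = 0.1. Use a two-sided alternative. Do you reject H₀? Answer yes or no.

SE = σ/√n = 11/√36 = 1.8333
z = (x̄−μ₀)/SE = (66.5−66)/1.8333 = 0.2727
p-value (two-sided) = 0.78506
At α=0.1: p ≥ α → fail to reject H₀

reject H₀: no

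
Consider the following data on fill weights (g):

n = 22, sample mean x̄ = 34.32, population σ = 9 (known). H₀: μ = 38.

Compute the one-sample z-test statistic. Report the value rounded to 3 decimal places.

SE = σ/√n = 9/√22 = 1.9188
z = (x̄−μ₀)/SE = (34.32−38)/1.9188 = -1.9179

test statistic = -1.918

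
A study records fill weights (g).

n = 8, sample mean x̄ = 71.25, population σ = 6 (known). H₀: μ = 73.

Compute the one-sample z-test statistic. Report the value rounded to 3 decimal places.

SE = σ/√n = 6/√8 = 2.1213
z = (x̄−μ₀)/SE = (71.25−73)/2.1213 = -0.8250

test statistic = -0.825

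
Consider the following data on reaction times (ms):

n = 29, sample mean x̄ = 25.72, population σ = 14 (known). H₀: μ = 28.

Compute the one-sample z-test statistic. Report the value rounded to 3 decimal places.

test statistic = -0.877

SE = σ/√n = 14/√29 = 2.5997
z = (x̄−μ₀)/SE = (25.72−28)/2.5997 = -0.8770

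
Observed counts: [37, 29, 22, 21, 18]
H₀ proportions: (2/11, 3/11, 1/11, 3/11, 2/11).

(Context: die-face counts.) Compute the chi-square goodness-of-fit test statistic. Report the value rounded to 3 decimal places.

test statistic = 25.253

n = 127; E_i = n·p_i = [23.09, 34.64, 11.55, 34.64, 23.09]
χ² = (37−23.09)²/23.09 + (29−34.64)²/34.64 + (22−11.55)²/11.55 + (21−34.64)²/34.64 + (18−23.09)²/23.09 = 25.2533
df = 4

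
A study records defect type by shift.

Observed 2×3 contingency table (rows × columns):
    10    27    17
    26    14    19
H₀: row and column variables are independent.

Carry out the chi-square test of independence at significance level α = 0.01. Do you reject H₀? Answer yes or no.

Row totals [54, 59], col totals [36, 41, 36], n=113
χ² = (10−17.20)²/17.20 + (27−19.59)²/19.59 + (17−17.20)²/17.20 + (26−18.80)²/18.80 + (14−21.41)²/21.41 + (19−18.80)²/18.80 = 11.1448
df = 2
p-value (upper-tail) = 0.00380
At α=0.01: p < α → reject H₀

reject H₀: yes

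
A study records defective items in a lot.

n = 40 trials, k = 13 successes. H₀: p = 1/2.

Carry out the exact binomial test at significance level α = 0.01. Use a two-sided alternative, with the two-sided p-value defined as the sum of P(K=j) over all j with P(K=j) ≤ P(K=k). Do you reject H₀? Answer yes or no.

Exact binomial: n=40, k=13, p₀=1/2=0.5000
P(X=j) = C(n,j)·p₀^j·(1−p₀)^(n−j); p = Σ P(X=j) over j with P(X=j) ≤ P(X=13)
p-value (two-sided) = 0.03848
At α=0.01: p ≥ α → fail to reject H₀

reject H₀: no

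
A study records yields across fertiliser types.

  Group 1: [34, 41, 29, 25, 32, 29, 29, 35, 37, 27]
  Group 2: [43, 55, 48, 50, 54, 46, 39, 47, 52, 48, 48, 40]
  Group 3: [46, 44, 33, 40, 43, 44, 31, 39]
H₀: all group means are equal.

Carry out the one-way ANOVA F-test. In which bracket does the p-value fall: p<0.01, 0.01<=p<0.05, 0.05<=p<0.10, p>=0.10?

Group means [31.80, 47.50, 40.00], grand mean 40.267
SSB = Σnᵢ(x̄ᵢ−x̄)² = 1345.267; SSW = ΣΣ(x−x̄ᵢ)² = 704.600
MSB = 1345.267/2 = 672.6333; MSW = 704.600/27 = 26.0963
F = MSB/MSW = 25.7750
df = (2, 27)
p-value (upper-tail) = 0.00000
→ bracket: p<0.01

p-value bracket: p<0.01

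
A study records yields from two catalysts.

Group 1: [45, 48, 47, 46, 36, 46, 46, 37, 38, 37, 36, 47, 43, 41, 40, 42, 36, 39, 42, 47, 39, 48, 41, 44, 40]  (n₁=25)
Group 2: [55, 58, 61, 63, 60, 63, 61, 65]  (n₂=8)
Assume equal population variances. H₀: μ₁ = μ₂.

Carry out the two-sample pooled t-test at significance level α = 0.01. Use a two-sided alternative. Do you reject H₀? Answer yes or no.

x̄₁=42.040, s₁=4.138, n₁=25
x̄₂=60.750, s₂=3.151, n₂=8
s_p² = [24·4.138² + 7·3.151²]/31 = 15.4987
SE = √(s_p²·(1/25+1/8)) = 1.5992
t = (42.040−60.750)/1.5992 = -11.7000
df = 31
p-value (two-sided) = 0.00000
At α=0.01: p < α → reject H₀

reject H₀: yes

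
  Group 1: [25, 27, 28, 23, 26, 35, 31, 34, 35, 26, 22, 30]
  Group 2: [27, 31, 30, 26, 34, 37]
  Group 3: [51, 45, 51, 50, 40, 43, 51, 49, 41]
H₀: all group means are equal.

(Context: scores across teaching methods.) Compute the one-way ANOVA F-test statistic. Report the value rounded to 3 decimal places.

Group means [28.50, 30.83, 46.78], grand mean 35.111
SSB = Σnᵢ(x̄ᵢ−x̄)² = 1859.278; SSW = ΣΣ(x−x̄ᵢ)² = 475.389
MSB = 1859.278/2 = 929.6389; MSW = 475.389/24 = 19.8079
F = MSB/MSW = 46.9328
df = (2, 24)

test statistic = 46.933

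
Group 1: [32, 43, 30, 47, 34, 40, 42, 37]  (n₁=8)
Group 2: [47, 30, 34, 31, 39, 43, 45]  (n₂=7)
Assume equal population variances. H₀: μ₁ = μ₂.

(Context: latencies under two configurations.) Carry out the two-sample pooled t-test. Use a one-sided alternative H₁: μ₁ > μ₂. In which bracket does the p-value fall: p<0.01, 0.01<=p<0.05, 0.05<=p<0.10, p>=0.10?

p-value bracket: p>=0.10

x̄₁=38.125, s₁=5.890, n₁=8
x̄₂=38.429, s₂=6.876, n₂=7
s_p² = [7·5.890² + 6·6.876²]/13 = 40.5069
SE = √(s_p²·(1/8+1/7)) = 3.2939
t = (38.125−38.429)/3.2939 = -0.0922
df = 13
p-value (one-sided, H₁ greater) = 0.53601
→ bracket: p>=0.10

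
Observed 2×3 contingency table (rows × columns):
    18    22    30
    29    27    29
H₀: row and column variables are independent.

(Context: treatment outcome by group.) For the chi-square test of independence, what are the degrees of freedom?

degrees of freedom = 2

df = (r−1)(c−1) = (2−1)·(3−1) = 2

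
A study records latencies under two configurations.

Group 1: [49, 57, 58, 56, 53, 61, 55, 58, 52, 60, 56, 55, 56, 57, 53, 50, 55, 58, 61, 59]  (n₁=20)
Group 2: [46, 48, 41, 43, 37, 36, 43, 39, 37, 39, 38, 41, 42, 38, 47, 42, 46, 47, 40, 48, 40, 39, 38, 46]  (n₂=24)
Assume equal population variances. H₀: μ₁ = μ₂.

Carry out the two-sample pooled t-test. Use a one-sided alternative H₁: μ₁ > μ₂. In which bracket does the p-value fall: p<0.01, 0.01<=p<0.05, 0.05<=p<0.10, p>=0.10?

p-value bracket: p<0.01

x̄₁=55.950, s₁=3.332, n₁=20
x̄₂=41.708, s₂=3.850, n₂=24
s_p² = [19·3.332² + 23·3.850²]/42 = 13.1407
SE = √(s_p²·(1/20+1/24)) = 1.0975
t = (55.950−41.708)/1.0975 = 12.9762
df = 42
p-value (one-sided, H₁ greater) = 0.00000
→ bracket: p<0.01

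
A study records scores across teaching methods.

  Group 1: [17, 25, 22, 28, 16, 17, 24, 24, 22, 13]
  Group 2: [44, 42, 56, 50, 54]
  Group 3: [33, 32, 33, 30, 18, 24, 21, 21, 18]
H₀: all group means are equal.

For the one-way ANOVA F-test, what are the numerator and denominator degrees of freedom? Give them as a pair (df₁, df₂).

k = 3 groups, N = 24 total
df = (k−1, N−k) = (3−1, 24−3) = (2, 21)

degrees of freedom = [2, 21]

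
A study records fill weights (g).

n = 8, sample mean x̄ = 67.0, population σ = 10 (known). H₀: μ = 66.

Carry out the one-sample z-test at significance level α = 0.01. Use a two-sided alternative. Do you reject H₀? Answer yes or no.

SE = σ/√n = 10/√8 = 3.5355
z = (x̄−μ₀)/SE = (67.0−66)/3.5355 = 0.2828
p-value (two-sided) = 0.77730
At α=0.01: p ≥ α → fail to reject H₀

reject H₀: no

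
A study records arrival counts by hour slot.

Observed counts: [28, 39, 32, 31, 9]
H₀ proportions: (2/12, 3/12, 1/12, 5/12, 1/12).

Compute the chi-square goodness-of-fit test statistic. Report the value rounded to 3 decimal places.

n = 139; E_i = n·p_i = [23.17, 34.75, 11.58, 57.92, 11.58]
χ² = (28−23.17)²/23.17 + (39−34.75)²/34.75 + (32−11.58)²/11.58 + (31−57.92)²/57.92 + (9−11.58)²/11.58 = 50.6000
df = 4

test statistic = 50.600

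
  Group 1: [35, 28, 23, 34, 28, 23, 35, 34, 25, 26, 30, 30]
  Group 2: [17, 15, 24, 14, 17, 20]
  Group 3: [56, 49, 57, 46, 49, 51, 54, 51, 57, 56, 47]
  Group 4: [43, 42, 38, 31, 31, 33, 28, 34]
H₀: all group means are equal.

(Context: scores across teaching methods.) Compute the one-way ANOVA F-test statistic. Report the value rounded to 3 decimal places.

Group means [29.25, 17.83, 52.09, 35.00], grand mean 35.432
SSB = Σnᵢ(x̄ᵢ−x̄)² = 5371.089; SSW = ΣΣ(x−x̄ᵢ)² = 663.992
MSB = 5371.089/3 = 1790.3629; MSW = 663.992/33 = 20.1210
F = MSB/MSW = 88.9799
df = (3, 33)

test statistic = 88.980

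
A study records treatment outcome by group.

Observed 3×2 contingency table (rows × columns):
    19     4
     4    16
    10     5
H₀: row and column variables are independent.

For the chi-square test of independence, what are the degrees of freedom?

df = (r−1)(c−1) = (3−1)·(2−1) = 2

degrees of freedom = 2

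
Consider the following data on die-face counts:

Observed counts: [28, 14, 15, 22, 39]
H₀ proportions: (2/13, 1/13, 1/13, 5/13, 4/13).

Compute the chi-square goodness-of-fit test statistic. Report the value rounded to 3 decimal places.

test statistic = 24.124

n = 118; E_i = n·p_i = [18.15, 9.08, 9.08, 45.38, 36.31]
χ² = (28−18.15)²/18.15 + (14−9.08)²/9.08 + (15−9.08)²/9.08 + (22−45.38)²/45.38 + (39−36.31)²/36.31 = 24.1242
df = 4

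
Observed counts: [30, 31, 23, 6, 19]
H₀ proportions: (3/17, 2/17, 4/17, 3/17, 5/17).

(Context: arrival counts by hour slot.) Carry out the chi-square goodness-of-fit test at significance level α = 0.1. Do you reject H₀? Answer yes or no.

n = 109; E_i = n·p_i = [19.24, 12.82, 25.65, 19.24, 32.06]
χ² = (30−19.24)²/19.24 + (31−12.82)²/12.82 + (23−25.65)²/25.65 + (6−19.24)²/19.24 + (19−32.06)²/32.06 = 46.4876
df = 4
p-value (upper-tail) = 0.00000
At α=0.1: p < α → reject H₀

reject H₀: yes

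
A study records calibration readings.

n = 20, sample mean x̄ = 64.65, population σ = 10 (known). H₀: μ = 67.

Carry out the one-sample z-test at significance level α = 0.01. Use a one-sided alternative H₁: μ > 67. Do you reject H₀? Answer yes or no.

SE = σ/√n = 10/√20 = 2.2361
z = (x̄−μ₀)/SE = (64.65−67)/2.2361 = -1.0510
p-value (one-sided, H₁ greater) = 0.85336
At α=0.01: p ≥ α → fail to reject H₀

reject H₀: no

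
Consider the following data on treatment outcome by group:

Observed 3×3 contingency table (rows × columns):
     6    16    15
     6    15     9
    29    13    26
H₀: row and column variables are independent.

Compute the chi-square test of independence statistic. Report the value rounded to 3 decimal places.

Row totals [37, 30, 68], col totals [41, 44, 50], n=135
χ² = (6−11.24)²/11.24 + (16−12.06)²/12.06 + (15−13.70)²/13.70 + (6−9.11)²/9.11 + (15−9.78)²/9.78 + (9−11.11)²/11.11 + (29−20.65)²/20.65 + (13−22.16)²/22.16 + (26−25.19)²/25.19 = 15.2929
df = 4

test statistic = 15.293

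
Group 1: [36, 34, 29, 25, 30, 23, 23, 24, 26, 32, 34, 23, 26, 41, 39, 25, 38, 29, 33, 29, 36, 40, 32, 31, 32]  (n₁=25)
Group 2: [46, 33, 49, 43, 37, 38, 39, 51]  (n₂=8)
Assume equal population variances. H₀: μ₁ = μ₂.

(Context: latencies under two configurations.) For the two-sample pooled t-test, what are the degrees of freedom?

degrees of freedom = 31

df = n₁ + n₂ − 2 = 25 + 8 − 2 = 31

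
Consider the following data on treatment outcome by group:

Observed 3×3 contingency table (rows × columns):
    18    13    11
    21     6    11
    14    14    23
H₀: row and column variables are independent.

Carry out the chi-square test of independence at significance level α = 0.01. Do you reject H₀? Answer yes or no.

reject H₀: no

Row totals [42, 38, 51], col totals [53, 33, 45], n=131
χ² = (18−16.99)²/16.99 + (13−10.58)²/10.58 + (11−14.43)²/14.43 + (21−15.37)²/15.37 + (6−9.57)²/9.57 + (11−13.05)²/13.05 + (14−20.63)²/20.63 + (14−12.85)²/12.85 + (23−17.52)²/17.52 = 9.0933
df = 4
p-value (upper-tail) = 0.05881
At α=0.01: p ≥ α → fail to reject H₀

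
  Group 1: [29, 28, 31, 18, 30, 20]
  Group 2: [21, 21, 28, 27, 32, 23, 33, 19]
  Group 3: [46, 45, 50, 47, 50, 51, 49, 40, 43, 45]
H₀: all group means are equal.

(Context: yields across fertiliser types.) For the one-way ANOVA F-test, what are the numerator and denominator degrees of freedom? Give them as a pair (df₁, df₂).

degrees of freedom = [2, 21]

k = 3 groups, N = 24 total
df = (k−1, N−k) = (3−1, 24−3) = (2, 21)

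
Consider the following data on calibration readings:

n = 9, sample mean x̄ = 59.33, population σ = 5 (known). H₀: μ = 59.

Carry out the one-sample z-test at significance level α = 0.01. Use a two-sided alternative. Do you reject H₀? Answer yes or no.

SE = σ/√n = 5/√9 = 1.6667
z = (x̄−μ₀)/SE = (59.33−59)/1.6667 = 0.1980
p-value (two-sided) = 0.84305
At α=0.01: p ≥ α → fail to reject H₀

reject H₀: no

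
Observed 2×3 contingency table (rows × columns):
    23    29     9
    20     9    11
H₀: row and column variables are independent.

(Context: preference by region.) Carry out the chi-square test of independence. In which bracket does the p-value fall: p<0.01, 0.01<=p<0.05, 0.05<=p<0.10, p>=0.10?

p-value bracket: 0.01<=p<0.05

Row totals [61, 40], col totals [43, 38, 20], n=101
χ² = (23−25.97)²/25.97 + (29−22.95)²/22.95 + (9−12.08)²/12.08 + (20−17.03)²/17.03 + (9−15.05)²/15.05 + (11−7.92)²/7.92 = 6.8661
df = 2
p-value (upper-tail) = 0.03229
→ bracket: 0.01<=p<0.05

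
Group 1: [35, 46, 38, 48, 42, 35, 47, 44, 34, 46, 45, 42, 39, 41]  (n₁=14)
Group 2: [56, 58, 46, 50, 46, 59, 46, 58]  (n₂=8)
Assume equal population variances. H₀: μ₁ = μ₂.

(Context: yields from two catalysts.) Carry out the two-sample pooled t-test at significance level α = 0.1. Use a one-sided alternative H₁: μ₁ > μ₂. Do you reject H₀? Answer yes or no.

reject H₀: no

x̄₁=41.571, s₁=4.735, n₁=14
x̄₂=52.375, s₂=5.951, n₂=8
s_p² = [13·4.735² + 7·5.951²]/20 = 26.9652
SE = √(s_p²·(1/14+1/8)) = 2.3015
t = (41.571−52.375)/2.3015 = -4.6942
df = 20
p-value (one-sided, H₁ greater) = 0.99993
At α=0.1: p ≥ α → fail to reject H₀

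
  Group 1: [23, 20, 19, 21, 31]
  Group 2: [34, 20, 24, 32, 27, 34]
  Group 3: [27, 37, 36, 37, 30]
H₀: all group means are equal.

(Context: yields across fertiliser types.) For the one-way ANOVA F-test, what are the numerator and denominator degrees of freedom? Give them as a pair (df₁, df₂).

k = 3 groups, N = 16 total
df = (k−1, N−k) = (3−1, 16−3) = (2, 13)

degrees of freedom = [2, 13]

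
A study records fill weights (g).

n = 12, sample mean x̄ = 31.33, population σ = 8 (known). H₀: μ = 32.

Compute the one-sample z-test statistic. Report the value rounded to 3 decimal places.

SE = σ/√n = 8/√12 = 2.3094
z = (x̄−μ₀)/SE = (31.33−32)/2.3094 = -0.2901

test statistic = -0.290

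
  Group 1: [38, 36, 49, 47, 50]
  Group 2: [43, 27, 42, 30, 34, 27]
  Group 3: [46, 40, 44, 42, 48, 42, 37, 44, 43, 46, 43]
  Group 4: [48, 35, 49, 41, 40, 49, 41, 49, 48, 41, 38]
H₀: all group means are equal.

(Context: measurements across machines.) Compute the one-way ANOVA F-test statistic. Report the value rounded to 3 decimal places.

test statistic = 5.655

Group means [44.00, 33.83, 43.18, 43.55], grand mean 41.727
SSB = Σnᵢ(x̄ᵢ−x̄)² = 459.348; SSW = ΣΣ(x−x̄ᵢ)² = 785.197
MSB = 459.348/3 = 153.1162; MSW = 785.197/29 = 27.0758
F = MSB/MSW = 5.6551
df = (3, 29)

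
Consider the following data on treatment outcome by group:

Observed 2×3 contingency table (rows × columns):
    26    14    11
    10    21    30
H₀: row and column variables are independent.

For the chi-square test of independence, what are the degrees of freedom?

df = (r−1)(c−1) = (2−1)·(3−1) = 2

degrees of freedom = 2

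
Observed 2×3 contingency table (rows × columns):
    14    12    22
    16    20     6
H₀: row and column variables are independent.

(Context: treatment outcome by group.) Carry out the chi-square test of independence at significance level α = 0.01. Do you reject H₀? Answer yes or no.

Row totals [48, 42], col totals [30, 32, 28], n=90
χ² = (14−16.00)²/16.00 + (12−17.07)²/17.07 + (22−14.93)²/14.93 + (16−14.00)²/14.00 + (20−14.93)²/14.93 + (6−13.07)²/13.07 = 10.9247
df = 2
p-value (upper-tail) = 0.00424
At α=0.01: p < α → reject H₀

reject H₀: yes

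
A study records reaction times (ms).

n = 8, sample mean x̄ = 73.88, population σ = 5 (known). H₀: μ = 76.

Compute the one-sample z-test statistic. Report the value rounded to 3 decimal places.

SE = σ/√n = 5/√8 = 1.7678
z = (x̄−μ₀)/SE = (73.88−76)/1.7678 = -1.1993

test statistic = -1.199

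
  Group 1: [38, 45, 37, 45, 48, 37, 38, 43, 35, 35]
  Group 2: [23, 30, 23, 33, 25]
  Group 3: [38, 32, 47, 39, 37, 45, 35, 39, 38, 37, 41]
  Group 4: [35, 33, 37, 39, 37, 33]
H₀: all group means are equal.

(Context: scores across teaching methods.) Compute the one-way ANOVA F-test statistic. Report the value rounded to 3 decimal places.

Group means [40.10, 26.80, 38.91, 35.67], grand mean 36.781
SSB = Σnᵢ(x̄ᵢ−x̄)² = 665.526; SSW = ΣΣ(x−x̄ᵢ)² = 487.942
MSB = 665.526/3 = 221.8421; MSW = 487.942/28 = 17.4265
F = MSB/MSW = 12.7301
df = (3, 28)

test statistic = 12.730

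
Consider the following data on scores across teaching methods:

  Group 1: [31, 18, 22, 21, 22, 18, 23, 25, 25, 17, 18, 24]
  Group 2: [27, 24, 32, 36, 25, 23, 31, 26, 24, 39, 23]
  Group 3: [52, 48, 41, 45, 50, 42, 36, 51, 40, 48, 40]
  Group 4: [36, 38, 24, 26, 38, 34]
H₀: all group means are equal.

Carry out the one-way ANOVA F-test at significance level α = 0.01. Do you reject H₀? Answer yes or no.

reject H₀: yes

Group means [22.00, 28.18, 44.82, 32.67], grand mean 31.575
SSB = Σnᵢ(x̄ᵢ−x̄)² = 3163.169; SSW = ΣΣ(x−x̄ᵢ)² = 956.606
MSB = 3163.169/3 = 1054.3896; MSW = 956.606/36 = 26.5724
F = MSB/MSW = 39.6799
df = (3, 36)
p-value (upper-tail) = 0.00000
At α=0.01: p < α → reject H₀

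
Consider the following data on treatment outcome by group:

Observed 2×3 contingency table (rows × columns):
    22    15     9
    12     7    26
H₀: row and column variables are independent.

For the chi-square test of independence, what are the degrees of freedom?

degrees of freedom = 2

df = (r−1)(c−1) = (2−1)·(3−1) = 2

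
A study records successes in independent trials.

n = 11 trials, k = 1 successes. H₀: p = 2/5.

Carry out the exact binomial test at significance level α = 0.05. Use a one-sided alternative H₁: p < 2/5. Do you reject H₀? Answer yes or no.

Exact binomial: n=11, k=1, p₀=2/5=0.4000
P(X≤1) from Σ C(n,i)·p₀^i·(1−p₀)^(n−i)
p-value (one-sided, H₁ less) = 0.03023
At α=0.05: p < α → reject H₀

reject H₀: yes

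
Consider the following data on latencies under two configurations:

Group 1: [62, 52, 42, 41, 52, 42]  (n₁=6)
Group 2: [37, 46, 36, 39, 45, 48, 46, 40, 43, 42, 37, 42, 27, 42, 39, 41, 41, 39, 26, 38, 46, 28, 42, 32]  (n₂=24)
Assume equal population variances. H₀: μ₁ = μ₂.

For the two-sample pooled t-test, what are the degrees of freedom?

df = n₁ + n₂ − 2 = 6 + 24 − 2 = 28

degrees of freedom = 28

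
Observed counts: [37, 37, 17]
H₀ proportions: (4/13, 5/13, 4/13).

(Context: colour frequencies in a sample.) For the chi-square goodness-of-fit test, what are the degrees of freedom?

degrees of freedom = 2

df = k − 1 = 3 − 1 = 2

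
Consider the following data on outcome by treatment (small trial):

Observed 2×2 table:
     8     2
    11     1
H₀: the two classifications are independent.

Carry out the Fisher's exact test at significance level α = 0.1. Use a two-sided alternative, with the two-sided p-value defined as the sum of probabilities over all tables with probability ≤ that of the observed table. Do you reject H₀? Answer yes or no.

reject H₀: no

Margins: r₁=10, r₂=12, c₁=19, c₂=3, n=22
p_obs = C(10,8)·C(12,11)/C(22,19); sum pmf over tables with pmf ≤ p_obs
p-value (two-sided) = 0.57143
At α=0.1: p ≥ α → fail to reject H₀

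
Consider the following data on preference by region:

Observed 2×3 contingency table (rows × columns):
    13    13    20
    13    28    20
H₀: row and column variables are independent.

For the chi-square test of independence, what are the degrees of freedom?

df = (r−1)(c−1) = (2−1)·(3−1) = 2

degrees of freedom = 2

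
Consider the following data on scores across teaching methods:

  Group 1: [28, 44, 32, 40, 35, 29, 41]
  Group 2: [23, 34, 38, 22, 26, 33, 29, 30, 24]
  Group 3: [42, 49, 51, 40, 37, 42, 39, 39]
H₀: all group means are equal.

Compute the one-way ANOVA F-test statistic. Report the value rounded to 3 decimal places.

test statistic = 12.639

Group means [35.57, 28.78, 42.38], grand mean 35.292
SSB = Σnᵢ(x̄ᵢ−x̄)² = 783.813; SSW = ΣΣ(x−x̄ᵢ)² = 651.145
MSB = 783.813/2 = 391.9067; MSW = 651.145/21 = 31.0069
F = MSB/MSW = 12.6393
df = (2, 21)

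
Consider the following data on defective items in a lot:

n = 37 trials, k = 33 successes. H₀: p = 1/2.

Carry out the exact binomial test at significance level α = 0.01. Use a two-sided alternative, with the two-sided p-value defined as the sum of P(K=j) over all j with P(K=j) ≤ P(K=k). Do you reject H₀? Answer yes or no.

Exact binomial: n=37, k=33, p₀=1/2=0.5000
P(X=j) = C(n,j)·p₀^j·(1−p₀)^(n−j); p = Σ P(X=j) over j with P(X=j) ≤ P(X=33)
p-value (two-sided) = 0.00000
At α=0.01: p < α → reject H₀

reject H₀: yes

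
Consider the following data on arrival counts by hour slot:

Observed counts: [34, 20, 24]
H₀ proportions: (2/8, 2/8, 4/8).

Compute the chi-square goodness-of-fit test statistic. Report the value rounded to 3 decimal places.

n = 78; E_i = n·p_i = [19.50, 19.50, 39.00]
χ² = (34−19.50)²/19.50 + (20−19.50)²/19.50 + (24−39.00)²/39.00 = 16.5641
df = 2

test statistic = 16.564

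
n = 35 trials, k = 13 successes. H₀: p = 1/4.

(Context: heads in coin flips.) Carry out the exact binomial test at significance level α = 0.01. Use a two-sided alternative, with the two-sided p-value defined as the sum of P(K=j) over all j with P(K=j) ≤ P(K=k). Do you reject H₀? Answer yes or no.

Exact binomial: n=35, k=13, p₀=1/4=0.2500
P(X=j) = C(n,j)·p₀^j·(1−p₀)^(n−j); p = Σ P(X=j) over j with P(X=j) ≤ P(X=13)
p-value (two-sided) = 0.11658
At α=0.01: p ≥ α → fail to reject H₀

reject H₀: no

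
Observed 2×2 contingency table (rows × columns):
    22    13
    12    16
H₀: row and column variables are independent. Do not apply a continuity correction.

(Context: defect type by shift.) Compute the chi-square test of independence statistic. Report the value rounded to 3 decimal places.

test statistic = 2.505

Row totals [35, 28], col totals [34, 29], n=63
χ² = (22−18.89)²/18.89 + (13−16.11)²/16.11 + (12−15.11)²/15.11 + (16−12.89)²/12.89 = 2.5047
df = 1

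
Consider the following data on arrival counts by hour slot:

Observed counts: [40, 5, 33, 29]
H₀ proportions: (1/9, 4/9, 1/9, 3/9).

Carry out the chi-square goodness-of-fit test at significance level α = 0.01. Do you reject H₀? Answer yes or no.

reject H₀: yes

n = 107; E_i = n·p_i = [11.89, 47.56, 11.89, 35.67]
χ² = (40−11.89)²/11.89 + (5−47.56)²/47.56 + (33−11.89)²/11.89 + (29−35.67)²/35.67 = 143.2827
df = 3
p-value (upper-tail) = 0.00000
At α=0.01: p < α → reject H₀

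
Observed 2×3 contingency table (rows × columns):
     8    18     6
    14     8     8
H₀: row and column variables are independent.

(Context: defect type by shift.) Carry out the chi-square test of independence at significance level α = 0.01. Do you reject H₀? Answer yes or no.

reject H₀: no

Row totals [32, 30], col totals [22, 26, 14], n=62
χ² = (8−11.35)²/11.35 + (18−13.42)²/13.42 + (6−7.23)²/7.23 + (14−10.65)²/10.65 + (8−12.58)²/12.58 + (8−6.77)²/6.77 = 5.7097
df = 2
p-value (upper-tail) = 0.05757
At α=0.01: p ≥ α → fail to reject H₀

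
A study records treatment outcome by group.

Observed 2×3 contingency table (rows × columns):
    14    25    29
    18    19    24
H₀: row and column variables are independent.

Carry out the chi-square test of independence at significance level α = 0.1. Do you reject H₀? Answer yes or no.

reject H₀: no

Row totals [68, 61], col totals [32, 44, 53], n=129
χ² = (14−16.87)²/16.87 + (25−23.19)²/23.19 + (29−27.94)²/27.94 + (18−15.13)²/15.13 + (19−20.81)²/20.81 + (24−25.06)²/25.06 = 1.4142
df = 2
p-value (upper-tail) = 0.49307
At α=0.1: p ≥ α → fail to reject H₀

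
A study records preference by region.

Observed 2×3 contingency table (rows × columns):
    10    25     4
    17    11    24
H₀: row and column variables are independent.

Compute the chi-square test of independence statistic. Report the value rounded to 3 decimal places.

test statistic = 20.098

Row totals [39, 52], col totals [27, 36, 28], n=91
χ² = (10−11.57)²/11.57 + (25−15.43)²/15.43 + (4−12.00)²/12.00 + (17−15.43)²/15.43 + (11−20.57)²/20.57 + (24−16.00)²/16.00 = 20.0980
df = 2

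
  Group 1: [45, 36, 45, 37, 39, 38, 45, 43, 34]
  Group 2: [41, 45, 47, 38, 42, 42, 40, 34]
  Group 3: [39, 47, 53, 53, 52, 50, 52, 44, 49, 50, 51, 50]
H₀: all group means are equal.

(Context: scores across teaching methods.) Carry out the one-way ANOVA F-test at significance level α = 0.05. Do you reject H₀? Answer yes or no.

Group means [40.22, 41.12, 49.17], grand mean 44.172
SSB = Σnᵢ(x̄ᵢ−x̄)² = 514.041; SSW = ΣΣ(x−x̄ᵢ)² = 448.097
MSB = 514.041/2 = 257.0204; MSW = 448.097/26 = 17.2345
F = MSB/MSW = 14.9131
df = (2, 26)
p-value (upper-tail) = 0.00005
At α=0.05: p < α → reject H₀

reject H₀: yes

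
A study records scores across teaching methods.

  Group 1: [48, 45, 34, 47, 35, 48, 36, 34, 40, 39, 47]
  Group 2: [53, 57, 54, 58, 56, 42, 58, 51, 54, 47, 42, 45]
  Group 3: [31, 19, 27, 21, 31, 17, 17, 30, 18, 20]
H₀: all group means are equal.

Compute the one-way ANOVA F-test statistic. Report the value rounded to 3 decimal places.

Group means [41.18, 51.42, 23.10], grand mean 39.424
SSB = Σnᵢ(x̄ᵢ−x̄)² = 4424.608; SSW = ΣΣ(x−x̄ᵢ)² = 1061.453
MSB = 4424.608/2 = 2212.3038; MSW = 1061.453/30 = 35.3818
F = MSB/MSW = 62.5267
df = (2, 30)

test statistic = 62.527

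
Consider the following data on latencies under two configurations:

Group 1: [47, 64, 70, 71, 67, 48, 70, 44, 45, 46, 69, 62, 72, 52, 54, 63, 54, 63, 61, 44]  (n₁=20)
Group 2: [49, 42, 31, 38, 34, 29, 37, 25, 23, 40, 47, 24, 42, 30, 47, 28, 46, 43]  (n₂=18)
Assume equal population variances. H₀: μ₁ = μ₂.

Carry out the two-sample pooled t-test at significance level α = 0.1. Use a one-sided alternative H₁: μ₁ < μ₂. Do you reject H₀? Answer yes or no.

x̄₁=58.300, s₁=10.152, n₁=20
x̄₂=36.389, s₂=8.617, n₂=18
s_p² = [19·10.152² + 17·8.617²]/36 = 89.4577
SE = √(s_p²·(1/20+1/18)) = 3.0729
t = (58.300−36.389)/3.0729 = 7.1304
df = 36
p-value (one-sided, H₁ less) = 1.00000
At α=0.1: p ≥ α → fail to reject H₀

reject H₀: no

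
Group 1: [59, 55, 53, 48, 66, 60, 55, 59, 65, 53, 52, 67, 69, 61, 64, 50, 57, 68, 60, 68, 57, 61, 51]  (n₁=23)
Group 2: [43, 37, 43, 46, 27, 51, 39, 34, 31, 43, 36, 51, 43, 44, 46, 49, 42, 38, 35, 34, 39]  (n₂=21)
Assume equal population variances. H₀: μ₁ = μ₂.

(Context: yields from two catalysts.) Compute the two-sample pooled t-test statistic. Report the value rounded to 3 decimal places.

x̄₁=59.043, s₁=6.299, n₁=23
x̄₂=40.524, s₂=6.416, n₂=21
s_p² = [22·6.299² + 20·6.416²]/42 = 40.3856
SE = √(s_p²·(1/23+1/21)) = 1.9181
t = (59.043−40.524)/1.9181 = 9.6553
df = 42

test statistic = 9.655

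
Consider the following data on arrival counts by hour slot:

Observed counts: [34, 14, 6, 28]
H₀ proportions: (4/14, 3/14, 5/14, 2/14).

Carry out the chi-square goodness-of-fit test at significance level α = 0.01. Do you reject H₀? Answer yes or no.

n = 82; E_i = n·p_i = [23.43, 17.57, 29.29, 11.71]
χ² = (34−23.43)²/23.43 + (14−17.57)²/17.57 + (6−29.29)²/29.29 + (28−11.71)²/11.71 = 46.6520
df = 3
p-value (upper-tail) = 0.00000
At α=0.01: p < α → reject H₀

reject H₀: yes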